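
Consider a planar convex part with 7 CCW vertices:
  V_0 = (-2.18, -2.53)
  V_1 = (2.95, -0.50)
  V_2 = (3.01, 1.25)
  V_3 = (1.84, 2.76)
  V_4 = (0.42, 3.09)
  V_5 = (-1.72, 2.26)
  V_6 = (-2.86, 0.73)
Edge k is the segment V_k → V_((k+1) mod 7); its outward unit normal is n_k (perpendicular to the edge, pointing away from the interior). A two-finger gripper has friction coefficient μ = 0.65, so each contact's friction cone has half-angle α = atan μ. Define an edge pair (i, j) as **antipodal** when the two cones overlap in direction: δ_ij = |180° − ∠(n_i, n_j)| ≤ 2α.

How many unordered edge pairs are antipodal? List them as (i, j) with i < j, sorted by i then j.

count = 7; pairs: (0,3), (0,4), (0,5), (1,5), (1,6), (2,6), (3,6)

α = atan 0.65 = 33.02°;  2α = 66.05°
n_0 = (+0.3680, -0.9298)
n_1 = (+0.9994, -0.0343)
n_2 = (+0.7905, +0.6125)
n_3 = (+0.2264, +0.9740)
n_4 = (-0.3616, +0.9323)
n_5 = (-0.8019, +0.5975)
n_6 = (-0.9789, -0.2042)
  (0,1): δ = 113.55°  ·
  (0,2): δ = 73.82°  ·
  (0,3): δ = 34.67°  ✓
  (0,4): δ = 0.39°  ✓
  (0,5): δ = 31.72°  ✓
  (0,6): δ = 80.19°  ·
  (1,2): δ = 140.27°  ·
  (1,3): δ = 101.12°  ·
  (1,4): δ = 66.84°  ·
  (1,5): δ = 34.73°  ✓
  (1,6): δ = 13.75°  ✓
  (2,3): δ = 140.85°  ·
  (2,4): δ = 106.57°  ·
  (2,5): δ = 74.46°  ·
  (2,6): δ = 25.99°  ✓
  (3,4): δ = 145.72°  ·
  (3,5): δ = 113.61°  ·
  (3,6): δ = 65.13°  ✓
  (4,5): δ = 147.89°  ·
  (4,6): δ = 99.42°  ·
  (5,6): δ = 131.53°  ·
antipodal pairs: 7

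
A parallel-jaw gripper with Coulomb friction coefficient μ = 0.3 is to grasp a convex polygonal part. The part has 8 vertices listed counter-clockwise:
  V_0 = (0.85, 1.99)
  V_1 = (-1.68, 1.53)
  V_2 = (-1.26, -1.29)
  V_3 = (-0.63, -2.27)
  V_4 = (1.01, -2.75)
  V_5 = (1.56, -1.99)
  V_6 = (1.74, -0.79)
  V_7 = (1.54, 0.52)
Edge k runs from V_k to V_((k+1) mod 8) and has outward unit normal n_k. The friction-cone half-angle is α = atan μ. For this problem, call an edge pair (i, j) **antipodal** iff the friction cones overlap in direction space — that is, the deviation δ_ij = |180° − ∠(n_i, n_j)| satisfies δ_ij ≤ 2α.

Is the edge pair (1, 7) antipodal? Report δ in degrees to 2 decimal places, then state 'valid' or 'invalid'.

α = atan 0.3 = 16.70°;  2α = 33.40°
edge 1: e_1 = (+0.42, -2.82);  n_1 = (-0.9891, -0.1473)
edge 7: e_7 = (-0.69, +1.47);  n_7 = (+0.9052, +0.4249)
∠(n_1, n_7) = 163.33°
δ = |180° − 163.33°| = 16.67°
16.67° ≤ 2α = 33.40°  →  valid

δ = 16.67°, valid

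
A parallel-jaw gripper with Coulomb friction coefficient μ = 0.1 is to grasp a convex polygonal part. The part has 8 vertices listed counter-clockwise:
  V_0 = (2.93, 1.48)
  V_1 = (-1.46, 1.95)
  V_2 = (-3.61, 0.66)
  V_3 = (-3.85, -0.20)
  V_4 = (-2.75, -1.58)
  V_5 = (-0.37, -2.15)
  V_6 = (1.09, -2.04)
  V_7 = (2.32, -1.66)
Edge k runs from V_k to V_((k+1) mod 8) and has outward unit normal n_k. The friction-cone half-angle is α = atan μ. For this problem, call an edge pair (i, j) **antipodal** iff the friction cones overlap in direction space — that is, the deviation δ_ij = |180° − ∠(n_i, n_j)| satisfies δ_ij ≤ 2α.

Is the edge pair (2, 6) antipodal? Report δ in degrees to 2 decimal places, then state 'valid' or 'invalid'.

α = atan 0.1 = 5.71°;  2α = 11.42°
edge 2: e_2 = (-0.24, -0.86);  n_2 = (-0.9632, +0.2688)
edge 6: e_6 = (+1.23, +0.38);  n_6 = (+0.2952, -0.9554)
∠(n_2, n_6) = 122.76°
δ = |180° − 122.76°| = 57.24°
57.24° > 2α = 11.42°  →  invalid

δ = 57.24°, invalid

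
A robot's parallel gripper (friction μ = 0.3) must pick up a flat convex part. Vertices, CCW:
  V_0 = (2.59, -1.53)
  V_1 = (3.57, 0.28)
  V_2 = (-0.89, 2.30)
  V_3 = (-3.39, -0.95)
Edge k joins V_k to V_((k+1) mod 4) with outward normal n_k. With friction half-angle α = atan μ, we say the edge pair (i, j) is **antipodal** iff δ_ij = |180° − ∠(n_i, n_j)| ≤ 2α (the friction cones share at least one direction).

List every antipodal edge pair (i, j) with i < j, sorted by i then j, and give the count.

count = 2; pairs: (0,2), (1,3)

α = atan 0.3 = 16.70°;  2α = 33.40°
n_0 = (+0.8794, -0.4761)
n_1 = (+0.4126, +0.9109)
n_2 = (-0.7926, +0.6097)
n_3 = (-0.0965, -0.9953)
  (0,1): δ = 85.93°  ·
  (0,2): δ = 9.14°  ✓
  (0,3): δ = 112.89°  ·
  (1,2): δ = 103.20°  ·
  (1,3): δ = 18.83°  ✓
  (2,3): δ = 57.97°  ·
antipodal pairs: 2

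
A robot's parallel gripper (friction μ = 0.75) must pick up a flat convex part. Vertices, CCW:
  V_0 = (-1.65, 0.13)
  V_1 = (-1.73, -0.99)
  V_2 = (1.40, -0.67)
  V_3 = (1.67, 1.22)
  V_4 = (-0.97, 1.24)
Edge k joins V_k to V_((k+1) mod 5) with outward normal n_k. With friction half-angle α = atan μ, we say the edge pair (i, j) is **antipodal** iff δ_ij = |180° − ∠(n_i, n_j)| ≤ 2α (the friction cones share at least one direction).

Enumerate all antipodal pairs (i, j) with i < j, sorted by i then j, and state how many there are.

α = atan 0.75 = 36.87°;  2α = 73.74°
n_0 = (-0.9975, +0.0712)
n_1 = (+0.1017, -0.9948)
n_2 = (+0.9899, -0.1414)
n_3 = (+0.0076, +1.0000)
n_4 = (-0.8527, +0.5224)
  (0,1): δ = 80.08°  ·
  (0,2): δ = 4.04°  ✓
  (0,3): δ = 93.65°  ·
  (0,4): δ = 152.59°  ·
  (1,2): δ = 103.97°  ·
  (1,3): δ = 6.27°  ✓
  (1,4): δ = 52.67°  ✓
  (2,3): δ = 82.30°  ·
  (2,4): δ = 23.36°  ✓
  (3,4): δ = 121.06°  ·
antipodal pairs: 4

count = 4; pairs: (0,2), (1,3), (1,4), (2,4)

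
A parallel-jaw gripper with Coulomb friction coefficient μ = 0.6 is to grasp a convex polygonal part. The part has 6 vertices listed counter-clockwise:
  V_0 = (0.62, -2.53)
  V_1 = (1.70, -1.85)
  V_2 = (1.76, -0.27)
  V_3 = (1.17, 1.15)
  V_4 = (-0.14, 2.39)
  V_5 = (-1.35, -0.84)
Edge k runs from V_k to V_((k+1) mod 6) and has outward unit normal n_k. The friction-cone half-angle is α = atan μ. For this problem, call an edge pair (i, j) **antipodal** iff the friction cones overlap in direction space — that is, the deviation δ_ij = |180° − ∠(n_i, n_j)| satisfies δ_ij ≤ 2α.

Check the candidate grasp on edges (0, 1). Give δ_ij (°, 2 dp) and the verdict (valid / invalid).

α = atan 0.6 = 30.96°;  2α = 61.93°
edge 0: e_0 = (+1.08, +0.68);  n_0 = (+0.5328, -0.8462)
edge 1: e_1 = (+0.06, +1.58);  n_1 = (+0.9993, -0.0379)
∠(n_0, n_1) = 55.63°
δ = |180° − 55.63°| = 124.37°
124.37° > 2α = 61.93°  →  invalid

δ = 124.37°, invalid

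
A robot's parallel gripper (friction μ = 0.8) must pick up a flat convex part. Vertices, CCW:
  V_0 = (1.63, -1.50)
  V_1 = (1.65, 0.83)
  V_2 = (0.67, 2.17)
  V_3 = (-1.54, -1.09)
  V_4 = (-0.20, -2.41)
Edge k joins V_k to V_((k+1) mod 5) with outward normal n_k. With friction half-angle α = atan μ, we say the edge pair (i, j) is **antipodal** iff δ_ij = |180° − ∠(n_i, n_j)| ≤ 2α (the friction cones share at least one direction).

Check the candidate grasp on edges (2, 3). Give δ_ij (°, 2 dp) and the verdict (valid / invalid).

δ = 100.44°, invalid

α = atan 0.8 = 38.66°;  2α = 77.32°
edge 2: e_2 = (-2.21, -3.26);  n_2 = (-0.8277, +0.5611)
edge 3: e_3 = (+1.34, -1.32);  n_3 = (-0.7018, -0.7124)
∠(n_2, n_3) = 79.56°
δ = |180° − 79.56°| = 100.44°
100.44° > 2α = 77.32°  →  invalid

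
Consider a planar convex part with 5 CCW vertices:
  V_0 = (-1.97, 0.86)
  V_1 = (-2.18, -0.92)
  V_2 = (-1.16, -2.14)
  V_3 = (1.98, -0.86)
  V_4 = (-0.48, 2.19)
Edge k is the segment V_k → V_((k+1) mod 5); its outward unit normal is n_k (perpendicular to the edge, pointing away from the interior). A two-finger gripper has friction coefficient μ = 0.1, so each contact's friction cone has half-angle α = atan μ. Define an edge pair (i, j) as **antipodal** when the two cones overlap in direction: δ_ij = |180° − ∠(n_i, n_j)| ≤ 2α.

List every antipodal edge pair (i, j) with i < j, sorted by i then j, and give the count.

count = 1; pairs: (1,3)

α = atan 0.1 = 5.71°;  2α = 11.42°
n_0 = (-0.9931, +0.1172)
n_1 = (-0.7672, -0.6414)
n_2 = (+0.3775, -0.9260)
n_3 = (+0.7784, +0.6278)
n_4 = (-0.6659, +0.7460)
  (0,1): δ = 133.37°  ·
  (0,2): δ = 61.09°  ·
  (0,3): δ = 45.62°  ·
  (0,4): δ = 138.48°  ·
  (1,2): δ = 107.72°  ·
  (1,3): δ = 1.01°  ✓
  (1,4): δ = 91.85°  ·
  (2,3): δ = 73.29°  ·
  (2,4): δ = 19.57°  ·
  (3,4): δ = 87.14°  ·
antipodal pairs: 1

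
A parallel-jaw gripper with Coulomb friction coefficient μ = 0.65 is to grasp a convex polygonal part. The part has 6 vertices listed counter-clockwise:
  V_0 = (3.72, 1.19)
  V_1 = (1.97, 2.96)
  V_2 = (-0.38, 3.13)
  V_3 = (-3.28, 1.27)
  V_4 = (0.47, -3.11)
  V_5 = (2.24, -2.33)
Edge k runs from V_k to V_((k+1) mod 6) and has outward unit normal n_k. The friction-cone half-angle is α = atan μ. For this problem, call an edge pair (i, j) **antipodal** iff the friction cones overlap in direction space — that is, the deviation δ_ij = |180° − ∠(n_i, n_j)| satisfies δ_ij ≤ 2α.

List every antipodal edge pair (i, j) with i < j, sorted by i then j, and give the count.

α = atan 0.65 = 33.02°;  2α = 66.05°
n_0 = (+0.7111, +0.7031)
n_1 = (+0.0722, +0.9974)
n_2 = (-0.5399, +0.8417)
n_3 = (-0.7596, -0.6504)
n_4 = (+0.4033, -0.9151)
n_5 = (+0.9218, -0.3876)
  (0,1): δ = 138.81°  ·
  (0,2): δ = 102.00°  ·
  (0,3): δ = 4.11°  ✓
  (0,4): δ = 69.11°  ·
  (0,5): δ = 112.52°  ·
  (1,2): δ = 143.19°  ·
  (1,3): δ = 45.29°  ✓
  (1,4): δ = 27.92°  ✓
  (1,5): δ = 71.33°  ·
  (2,3): δ = 82.11°  ·
  (2,4): δ = 8.89°  ✓
  (2,5): δ = 34.52°  ✓
  (3,4): δ = 106.79°  ·
  (3,5): δ = 63.37°  ✓
  (4,5): δ = 136.59°  ·
antipodal pairs: 6

count = 6; pairs: (0,3), (1,3), (1,4), (2,4), (2,5), (3,5)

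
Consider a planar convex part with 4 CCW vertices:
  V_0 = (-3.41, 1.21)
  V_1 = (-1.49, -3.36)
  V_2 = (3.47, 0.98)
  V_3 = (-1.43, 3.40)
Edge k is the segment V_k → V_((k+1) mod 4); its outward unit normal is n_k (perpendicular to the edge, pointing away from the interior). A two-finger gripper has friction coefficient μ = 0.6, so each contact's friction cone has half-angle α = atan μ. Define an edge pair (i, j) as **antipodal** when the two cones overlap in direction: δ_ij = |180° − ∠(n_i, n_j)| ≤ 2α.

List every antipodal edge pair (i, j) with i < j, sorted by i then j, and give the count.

α = atan 0.6 = 30.96°;  2α = 61.93°
n_0 = (-0.9219, -0.3873)
n_1 = (+0.6585, -0.7526)
n_2 = (+0.4428, +0.8966)
n_3 = (-0.7418, +0.6706)
  (0,1): δ = 71.60°  ·
  (0,2): δ = 40.93°  ✓
  (0,3): δ = 115.09°  ·
  (1,2): δ = 67.47°  ·
  (1,3): δ = 6.70°  ✓
  (2,3): δ = 105.83°  ·
antipodal pairs: 2

count = 2; pairs: (0,2), (1,3)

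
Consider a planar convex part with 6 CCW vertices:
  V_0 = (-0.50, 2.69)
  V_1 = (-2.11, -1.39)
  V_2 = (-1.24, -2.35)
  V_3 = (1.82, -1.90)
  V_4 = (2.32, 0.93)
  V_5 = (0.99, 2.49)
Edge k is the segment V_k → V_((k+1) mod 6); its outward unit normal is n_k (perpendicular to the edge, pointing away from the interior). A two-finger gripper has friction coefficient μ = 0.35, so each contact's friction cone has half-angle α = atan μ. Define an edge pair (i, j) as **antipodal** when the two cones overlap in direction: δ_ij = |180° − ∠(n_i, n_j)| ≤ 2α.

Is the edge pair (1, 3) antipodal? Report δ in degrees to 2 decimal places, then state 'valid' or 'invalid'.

α = atan 0.35 = 19.29°;  2α = 38.58°
edge 1: e_1 = (+0.87, -0.96);  n_1 = (-0.7410, -0.6715)
edge 3: e_3 = (+0.50, +2.83);  n_3 = (+0.9847, -0.1740)
∠(n_1, n_3) = 127.80°
δ = |180° − 127.80°| = 52.20°
52.20° > 2α = 38.58°  →  invalid

δ = 52.20°, invalid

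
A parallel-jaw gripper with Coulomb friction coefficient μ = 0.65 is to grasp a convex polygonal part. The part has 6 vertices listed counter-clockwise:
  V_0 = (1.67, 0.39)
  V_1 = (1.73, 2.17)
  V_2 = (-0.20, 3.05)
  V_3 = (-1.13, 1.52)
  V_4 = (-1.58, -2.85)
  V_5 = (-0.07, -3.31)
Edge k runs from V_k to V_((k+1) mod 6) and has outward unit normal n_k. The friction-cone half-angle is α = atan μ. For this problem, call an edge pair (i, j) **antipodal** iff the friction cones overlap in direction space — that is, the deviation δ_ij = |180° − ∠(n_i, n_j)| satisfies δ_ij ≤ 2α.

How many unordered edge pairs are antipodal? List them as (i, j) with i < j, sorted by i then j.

α = atan 0.65 = 33.02°;  2α = 66.05°
n_0 = (+0.9994, -0.0337)
n_1 = (+0.4149, +0.9099)
n_2 = (-0.8545, +0.5194)
n_3 = (-0.9947, +0.1024)
n_4 = (-0.2914, -0.9566)
n_5 = (+0.9049, -0.4256)
  (0,1): δ = 112.58°  ·
  (0,2): δ = 29.36°  ✓
  (0,3): δ = 3.95°  ✓
  (0,4): δ = 74.99°  ·
  (0,5): δ = 156.74°  ·
  (1,2): δ = 96.78°  ·
  (1,3): δ = 71.37°  ·
  (1,4): δ = 7.57°  ✓
  (1,5): δ = 89.32°  ·
  (2,3): δ = 154.59°  ·
  (2,4): δ = 75.65°  ·
  (2,5): δ = 6.11°  ✓
  (3,4): δ = 101.06°  ·
  (3,5): δ = 19.31°  ✓
  (4,5): δ = 98.24°  ·
antipodal pairs: 5

count = 5; pairs: (0,2), (0,3), (1,4), (2,5), (3,5)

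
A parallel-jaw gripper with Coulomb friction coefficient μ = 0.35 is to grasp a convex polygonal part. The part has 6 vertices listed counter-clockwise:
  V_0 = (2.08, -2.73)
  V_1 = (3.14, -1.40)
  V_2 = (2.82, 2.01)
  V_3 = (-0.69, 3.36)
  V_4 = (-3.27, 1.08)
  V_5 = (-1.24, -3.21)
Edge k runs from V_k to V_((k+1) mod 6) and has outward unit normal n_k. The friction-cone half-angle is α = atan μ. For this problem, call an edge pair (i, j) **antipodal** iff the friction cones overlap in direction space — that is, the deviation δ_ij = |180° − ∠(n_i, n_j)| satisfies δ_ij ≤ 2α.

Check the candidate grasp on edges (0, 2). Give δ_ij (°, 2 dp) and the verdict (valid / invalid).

α = atan 0.35 = 19.29°;  2α = 38.58°
edge 0: e_0 = (+1.06, +1.33);  n_0 = (+0.7820, -0.6233)
edge 2: e_2 = (-3.51, +1.35);  n_2 = (+0.3590, +0.9333)
∠(n_0, n_2) = 107.52°
δ = |180° − 107.52°| = 72.48°
72.48° > 2α = 38.58°  →  invalid

δ = 72.48°, invalid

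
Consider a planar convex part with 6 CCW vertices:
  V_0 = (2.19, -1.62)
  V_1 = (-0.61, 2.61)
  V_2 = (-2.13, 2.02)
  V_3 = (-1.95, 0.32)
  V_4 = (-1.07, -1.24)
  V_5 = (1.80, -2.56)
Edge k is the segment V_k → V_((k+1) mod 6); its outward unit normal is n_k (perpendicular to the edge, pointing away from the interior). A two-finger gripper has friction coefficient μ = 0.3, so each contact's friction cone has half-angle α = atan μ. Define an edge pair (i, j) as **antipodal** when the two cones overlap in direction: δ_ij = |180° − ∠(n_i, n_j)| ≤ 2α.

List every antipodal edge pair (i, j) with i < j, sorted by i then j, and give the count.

count = 4; pairs: (0,2), (0,3), (0,4), (2,5)

α = atan 0.3 = 16.70°;  2α = 33.40°
n_0 = (+0.8339, +0.5520)
n_1 = (-0.3619, +0.9322)
n_2 = (-0.9944, -0.1053)
n_3 = (-0.8710, -0.4913)
n_4 = (-0.4179, -0.9085)
n_5 = (+0.9237, -0.3832)
  (0,1): δ = 102.29°  ·
  (0,2): δ = 27.46°  ✓
  (0,3): δ = 4.07°  ✓
  (0,4): δ = 31.80°  ✓
  (0,5): δ = 123.96°  ·
  (1,2): δ = 105.17°  ·
  (1,3): δ = 81.79°  ·
  (1,4): δ = 45.91°  ·
  (1,5): δ = 46.25°  ·
  (2,3): δ = 156.62°  ·
  (2,4): δ = 120.74°  ·
  (2,5): δ = 28.58°  ✓
  (3,4): δ = 144.13°  ·
  (3,5): δ = 51.96°  ·
  (4,5): δ = 87.83°  ·
antipodal pairs: 4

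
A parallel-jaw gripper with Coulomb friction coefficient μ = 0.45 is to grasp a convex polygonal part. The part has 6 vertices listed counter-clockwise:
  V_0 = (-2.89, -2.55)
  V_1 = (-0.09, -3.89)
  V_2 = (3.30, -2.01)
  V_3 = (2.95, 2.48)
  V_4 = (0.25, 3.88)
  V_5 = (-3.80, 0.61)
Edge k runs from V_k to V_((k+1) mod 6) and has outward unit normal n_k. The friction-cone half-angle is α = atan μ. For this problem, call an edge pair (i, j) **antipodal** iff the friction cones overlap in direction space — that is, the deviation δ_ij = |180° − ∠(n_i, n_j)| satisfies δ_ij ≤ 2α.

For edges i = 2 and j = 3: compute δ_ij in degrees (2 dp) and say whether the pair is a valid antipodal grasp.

α = atan 0.45 = 24.23°;  2α = 48.46°
edge 2: e_2 = (-0.35, +4.49);  n_2 = (+0.9970, +0.0777)
edge 3: e_3 = (-2.70, +1.40);  n_3 = (+0.4603, +0.8878)
∠(n_2, n_3) = 58.14°
δ = |180° − 58.14°| = 121.86°
121.86° > 2α = 48.46°  →  invalid

δ = 121.86°, invalid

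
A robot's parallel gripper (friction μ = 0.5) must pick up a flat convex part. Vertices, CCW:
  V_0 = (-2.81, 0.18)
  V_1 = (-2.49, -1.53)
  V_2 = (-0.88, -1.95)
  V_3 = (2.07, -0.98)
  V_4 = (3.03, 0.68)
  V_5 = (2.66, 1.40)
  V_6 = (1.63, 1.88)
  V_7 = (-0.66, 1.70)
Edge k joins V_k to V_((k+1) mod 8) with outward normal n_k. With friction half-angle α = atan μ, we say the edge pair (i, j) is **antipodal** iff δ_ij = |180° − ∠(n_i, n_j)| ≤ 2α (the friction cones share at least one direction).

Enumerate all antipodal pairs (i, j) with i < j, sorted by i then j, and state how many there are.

α = atan 0.5 = 26.57°;  2α = 53.13°
n_0 = (-0.9829, -0.1839)
n_1 = (-0.2524, -0.9676)
n_2 = (+0.3124, -0.9500)
n_3 = (+0.8657, -0.5006)
n_4 = (+0.8894, +0.4571)
n_5 = (+0.4224, +0.9064)
n_6 = (-0.0784, +0.9969)
n_7 = (-0.5773, +0.8165)
  (0,1): δ = 115.22°  ·
  (0,2): δ = 82.40°  ·
  (0,3): δ = 40.64°  ✓
  (0,4): δ = 16.60°  ✓
  (0,5): δ = 54.41°  ·
  (0,6): δ = 83.89°  ·
  (0,7): δ = 114.66°  ·
  (1,2): δ = 147.18°  ·
  (1,3): δ = 105.42°  ·
  (1,4): δ = 48.18°  ✓
  (1,5): δ = 10.37°  ✓
  (1,6): δ = 19.12°  ✓
  (1,7): δ = 49.88°  ✓
  (2,3): δ = 138.24°  ·
  (2,4): δ = 81.00°  ·
  (2,5): δ = 43.19°  ✓
  (2,6): δ = 13.71°  ✓
  (2,7): δ = 17.06°  ✓
  (3,4): δ = 122.76°  ·
  (3,5): δ = 84.95°  ·
  (3,6): δ = 55.46°  ·
  (3,7): δ = 24.70°  ✓
  (4,5): δ = 142.18°  ·
  (4,6): δ = 112.70°  ·
  (4,7): δ = 81.94°  ·
  (5,6): δ = 150.52°  ·
  (5,7): δ = 119.75°  ·
  (6,7): δ = 149.23°  ·
antipodal pairs: 10

count = 10; pairs: (0,3), (0,4), (1,4), (1,5), (1,6), (1,7), (2,5), (2,6), (2,7), (3,7)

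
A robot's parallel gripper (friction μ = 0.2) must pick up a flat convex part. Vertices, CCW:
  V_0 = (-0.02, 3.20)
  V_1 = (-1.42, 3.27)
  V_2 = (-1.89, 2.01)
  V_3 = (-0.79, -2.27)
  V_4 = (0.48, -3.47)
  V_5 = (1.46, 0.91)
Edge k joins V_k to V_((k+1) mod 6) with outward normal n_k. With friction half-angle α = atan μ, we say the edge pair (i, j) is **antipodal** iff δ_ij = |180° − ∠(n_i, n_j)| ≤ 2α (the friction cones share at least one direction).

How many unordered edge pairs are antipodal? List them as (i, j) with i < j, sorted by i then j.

α = atan 0.2 = 11.31°;  2α = 22.62°
n_0 = (+0.0499, +0.9988)
n_1 = (-0.9369, +0.3495)
n_2 = (-0.9685, -0.2489)
n_3 = (-0.6868, -0.7269)
n_4 = (+0.9759, -0.2183)
n_5 = (+0.8399, +0.5428)
  (0,1): δ = 107.59°  ·
  (0,2): δ = 72.72°  ·
  (0,3): δ = 40.51°  ·
  (0,4): δ = 80.25°  ·
  (0,5): δ = 125.74°  ·
  (1,2): δ = 145.13°  ·
  (1,3): δ = 112.92°  ·
  (1,4): δ = 7.84°  ✓
  (1,5): δ = 53.33°  ·
  (2,3): δ = 147.79°  ·
  (2,4): δ = 27.03°  ·
  (2,5): δ = 18.46°  ✓
  (3,4): δ = 59.24°  ·
  (3,5): δ = 13.75°  ✓
  (4,5): δ = 134.51°  ·
antipodal pairs: 3

count = 3; pairs: (1,4), (2,5), (3,5)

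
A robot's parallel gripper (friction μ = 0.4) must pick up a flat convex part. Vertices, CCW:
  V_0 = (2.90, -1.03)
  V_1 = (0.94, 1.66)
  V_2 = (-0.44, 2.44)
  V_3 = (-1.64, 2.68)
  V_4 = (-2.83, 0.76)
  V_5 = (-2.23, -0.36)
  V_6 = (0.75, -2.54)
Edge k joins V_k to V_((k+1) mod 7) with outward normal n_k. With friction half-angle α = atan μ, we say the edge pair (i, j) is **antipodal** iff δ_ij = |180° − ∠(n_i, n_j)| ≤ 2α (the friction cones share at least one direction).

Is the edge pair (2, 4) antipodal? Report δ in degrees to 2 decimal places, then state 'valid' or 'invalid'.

α = atan 0.4 = 21.80°;  2α = 43.60°
edge 2: e_2 = (-1.20, +0.24);  n_2 = (+0.1961, +0.9806)
edge 4: e_4 = (+0.60, -1.12);  n_4 = (-0.8815, -0.4722)
∠(n_2, n_4) = 129.49°
δ = |180° − 129.49°| = 50.51°
50.51° > 2α = 43.60°  →  invalid

δ = 50.51°, invalid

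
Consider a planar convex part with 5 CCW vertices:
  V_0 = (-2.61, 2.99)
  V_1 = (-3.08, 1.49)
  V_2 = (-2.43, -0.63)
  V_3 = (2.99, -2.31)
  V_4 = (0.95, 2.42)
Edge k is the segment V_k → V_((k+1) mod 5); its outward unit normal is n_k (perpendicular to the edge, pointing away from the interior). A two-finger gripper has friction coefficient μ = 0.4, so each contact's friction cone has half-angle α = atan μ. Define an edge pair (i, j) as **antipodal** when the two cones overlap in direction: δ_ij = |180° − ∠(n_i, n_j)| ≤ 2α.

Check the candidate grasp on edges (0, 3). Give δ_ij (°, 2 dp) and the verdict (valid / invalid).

δ = 40.73°, valid

α = atan 0.4 = 21.80°;  2α = 43.60°
edge 0: e_0 = (-0.47, -1.50);  n_0 = (-0.9543, +0.2990)
edge 3: e_3 = (-2.04, +4.73);  n_3 = (+0.9182, +0.3960)
∠(n_0, n_3) = 139.27°
δ = |180° − 139.27°| = 40.73°
40.73° ≤ 2α = 43.60°  →  valid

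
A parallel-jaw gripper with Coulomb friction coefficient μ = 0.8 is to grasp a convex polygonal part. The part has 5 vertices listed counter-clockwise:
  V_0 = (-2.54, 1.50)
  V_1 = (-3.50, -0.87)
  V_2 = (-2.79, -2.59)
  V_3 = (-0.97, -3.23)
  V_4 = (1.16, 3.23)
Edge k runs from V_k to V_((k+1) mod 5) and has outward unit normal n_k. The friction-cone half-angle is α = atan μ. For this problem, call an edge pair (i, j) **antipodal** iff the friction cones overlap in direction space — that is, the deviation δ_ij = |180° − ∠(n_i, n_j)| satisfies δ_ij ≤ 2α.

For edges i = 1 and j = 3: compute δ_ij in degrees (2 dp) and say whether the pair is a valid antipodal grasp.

δ = 40.68°, valid

α = atan 0.8 = 38.66°;  2α = 77.32°
edge 1: e_1 = (+0.71, -1.72);  n_1 = (-0.9243, -0.3816)
edge 3: e_3 = (+2.13, +6.46);  n_3 = (+0.9497, -0.3131)
∠(n_1, n_3) = 139.32°
δ = |180° − 139.32°| = 40.68°
40.68° ≤ 2α = 77.32°  →  valid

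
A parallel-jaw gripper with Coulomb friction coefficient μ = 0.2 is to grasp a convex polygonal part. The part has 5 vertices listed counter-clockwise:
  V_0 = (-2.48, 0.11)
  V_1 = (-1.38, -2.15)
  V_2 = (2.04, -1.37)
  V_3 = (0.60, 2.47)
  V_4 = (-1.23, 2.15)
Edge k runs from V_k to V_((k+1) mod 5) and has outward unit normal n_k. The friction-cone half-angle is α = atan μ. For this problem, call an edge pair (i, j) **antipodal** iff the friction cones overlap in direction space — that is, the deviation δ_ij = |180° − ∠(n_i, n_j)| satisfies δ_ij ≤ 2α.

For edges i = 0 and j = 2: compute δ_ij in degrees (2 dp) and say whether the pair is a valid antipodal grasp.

α = atan 0.2 = 11.31°;  2α = 22.62°
edge 0: e_0 = (+1.10, -2.26);  n_0 = (-0.8992, -0.4376)
edge 2: e_2 = (-1.44, +3.84);  n_2 = (+0.9363, +0.3511)
∠(n_0, n_2) = 174.60°
δ = |180° − 174.60°| = 5.40°
5.40° ≤ 2α = 22.62°  →  valid

δ = 5.40°, valid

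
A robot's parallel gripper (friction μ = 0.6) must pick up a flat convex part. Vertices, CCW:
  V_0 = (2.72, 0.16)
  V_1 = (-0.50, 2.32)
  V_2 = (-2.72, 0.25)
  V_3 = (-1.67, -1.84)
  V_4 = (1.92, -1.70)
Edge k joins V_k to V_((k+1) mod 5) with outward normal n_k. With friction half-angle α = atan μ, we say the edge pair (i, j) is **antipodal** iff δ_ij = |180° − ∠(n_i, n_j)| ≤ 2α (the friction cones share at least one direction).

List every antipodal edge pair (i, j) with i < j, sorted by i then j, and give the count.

α = atan 0.6 = 30.96°;  2α = 61.93°
n_0 = (+0.5571, +0.8305)
n_1 = (-0.6820, +0.7314)
n_2 = (-0.8936, -0.4489)
n_3 = (+0.0390, -0.9992)
n_4 = (+0.9186, -0.3951)
  (0,1): δ = 103.15°  ·
  (0,2): δ = 29.47°  ✓
  (0,3): δ = 36.09°  ✓
  (0,4): δ = 100.58°  ·
  (1,2): δ = 106.32°  ·
  (1,3): δ = 40.76°  ✓
  (1,4): δ = 23.73°  ✓
  (2,3): δ = 114.44°  ·
  (2,4): δ = 49.95°  ✓
  (3,4): δ = 115.51°  ·
antipodal pairs: 5

count = 5; pairs: (0,2), (0,3), (1,3), (1,4), (2,4)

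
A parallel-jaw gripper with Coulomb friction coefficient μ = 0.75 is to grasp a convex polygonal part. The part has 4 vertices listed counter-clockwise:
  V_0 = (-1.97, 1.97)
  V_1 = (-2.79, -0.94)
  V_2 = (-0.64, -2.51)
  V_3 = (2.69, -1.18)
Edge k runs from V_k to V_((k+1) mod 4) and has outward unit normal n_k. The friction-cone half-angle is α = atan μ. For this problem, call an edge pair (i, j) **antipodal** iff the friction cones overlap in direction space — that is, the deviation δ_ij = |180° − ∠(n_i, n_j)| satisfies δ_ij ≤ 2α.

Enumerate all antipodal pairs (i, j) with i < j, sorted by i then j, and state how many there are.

count = 4; pairs: (0,2), (0,3), (1,3), (2,3)

α = atan 0.75 = 36.87°;  2α = 73.74°
n_0 = (-0.9625, +0.2712)
n_1 = (-0.5897, -0.8076)
n_2 = (+0.3709, -0.9287)
n_3 = (+0.5600, +0.8285)
  (0,1): δ = 110.40°  ·
  (0,2): δ = 52.49°  ✓
  (0,3): δ = 71.68°  ✓
  (1,2): δ = 122.09°  ·
  (1,3): δ = 2.08°  ✓
  (2,3): δ = 55.83°  ✓
antipodal pairs: 4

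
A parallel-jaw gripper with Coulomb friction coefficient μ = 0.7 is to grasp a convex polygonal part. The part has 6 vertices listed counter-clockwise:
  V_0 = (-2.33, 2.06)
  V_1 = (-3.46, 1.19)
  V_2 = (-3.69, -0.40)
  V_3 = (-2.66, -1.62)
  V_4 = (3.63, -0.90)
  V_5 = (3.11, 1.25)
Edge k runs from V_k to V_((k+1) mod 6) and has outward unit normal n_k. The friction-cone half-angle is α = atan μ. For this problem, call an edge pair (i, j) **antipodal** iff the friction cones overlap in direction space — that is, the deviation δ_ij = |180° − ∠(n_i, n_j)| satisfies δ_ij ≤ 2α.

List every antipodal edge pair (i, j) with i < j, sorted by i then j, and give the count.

count = 6; pairs: (0,3), (0,4), (1,4), (2,4), (2,5), (3,5)

α = atan 0.7 = 34.99°;  2α = 69.98°
n_0 = (-0.6100, +0.7924)
n_1 = (-0.9897, +0.1432)
n_2 = (-0.7641, -0.6451)
n_3 = (+0.1137, -0.9935)
n_4 = (+0.9720, +0.2351)
n_5 = (+0.1473, +0.9891)
  (0,1): δ = 135.82°  ·
  (0,2): δ = 87.42°  ·
  (0,3): δ = 31.06°  ✓
  (0,4): δ = 66.00°  ✓
  (0,5): δ = 133.94°  ·
  (1,2): δ = 131.60°  ·
  (1,3): δ = 75.24°  ·
  (1,4): δ = 21.83°  ✓
  (1,5): δ = 89.76°  ·
  (2,3): δ = 123.64°  ·
  (2,4): δ = 26.58°  ✓
  (2,5): δ = 41.36°  ✓
  (3,4): δ = 82.93°  ·
  (3,5): δ = 15.00°  ✓
  (4,5): δ = 112.07°  ·
antipodal pairs: 6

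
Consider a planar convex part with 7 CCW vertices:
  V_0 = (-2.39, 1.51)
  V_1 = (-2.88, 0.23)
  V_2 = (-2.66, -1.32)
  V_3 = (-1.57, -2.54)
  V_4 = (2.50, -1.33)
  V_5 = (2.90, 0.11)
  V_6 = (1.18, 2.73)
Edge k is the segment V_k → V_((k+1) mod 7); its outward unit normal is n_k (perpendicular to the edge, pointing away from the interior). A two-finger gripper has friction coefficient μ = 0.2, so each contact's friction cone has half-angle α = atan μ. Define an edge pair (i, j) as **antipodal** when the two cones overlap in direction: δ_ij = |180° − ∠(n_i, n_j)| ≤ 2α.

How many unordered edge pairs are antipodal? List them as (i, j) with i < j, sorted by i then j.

α = atan 0.2 = 11.31°;  2α = 22.62°
n_0 = (-0.9339, +0.3575)
n_1 = (-0.9901, -0.1405)
n_2 = (-0.7457, -0.6663)
n_3 = (+0.2850, -0.9585)
n_4 = (+0.9635, -0.2676)
n_5 = (+0.8360, +0.5488)
n_6 = (-0.3234, +0.9463)
  (0,1): δ = 150.97°  ·
  (0,2): δ = 117.27°  ·
  (0,3): δ = 52.50°  ·
  (0,4): δ = 5.42°  ✓
  (0,5): δ = 54.23°  ·
  (0,6): δ = 129.81°  ·
  (1,2): δ = 146.30°  ·
  (1,3): δ = 81.52°  ·
  (1,4): δ = 23.60°  ·
  (1,5): δ = 25.21°  ·
  (1,6): δ = 100.79°  ·
  (2,3): δ = 115.22°  ·
  (2,4): δ = 57.30°  ·
  (2,5): δ = 8.49°  ✓
  (2,6): δ = 67.09°  ·
  (3,4): δ = 122.08°  ·
  (3,5): δ = 73.27°  ·
  (3,6): δ = 2.31°  ✓
  (4,5): δ = 131.19°  ·
  (4,6): δ = 55.61°  ·
  (5,6): δ = 104.42°  ·
antipodal pairs: 3

count = 3; pairs: (0,4), (2,5), (3,6)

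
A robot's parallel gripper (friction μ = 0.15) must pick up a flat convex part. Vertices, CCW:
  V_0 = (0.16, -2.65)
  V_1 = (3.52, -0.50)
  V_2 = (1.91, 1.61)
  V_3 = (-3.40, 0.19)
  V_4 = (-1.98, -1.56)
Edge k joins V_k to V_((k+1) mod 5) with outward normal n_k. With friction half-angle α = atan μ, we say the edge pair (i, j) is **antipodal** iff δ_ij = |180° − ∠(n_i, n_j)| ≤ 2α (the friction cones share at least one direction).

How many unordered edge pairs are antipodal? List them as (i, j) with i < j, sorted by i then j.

α = atan 0.15 = 8.53°;  2α = 17.06°
n_0 = (+0.5390, -0.8423)
n_1 = (+0.7950, +0.6066)
n_2 = (-0.2583, +0.9661)
n_3 = (-0.7765, -0.6301)
n_4 = (-0.4539, -0.8911)
  (0,1): δ = 85.27°  ·
  (0,2): δ = 17.64°  ·
  (0,3): δ = 96.44°  ·
  (0,4): δ = 120.39°  ·
  (1,2): δ = 112.37°  ·
  (1,3): δ = 1.71°  ✓
  (1,4): δ = 25.66°  ·
  (2,3): δ = 65.91°  ·
  (2,4): δ = 41.96°  ·
  (3,4): δ = 156.05°  ·
antipodal pairs: 1

count = 1; pairs: (1,3)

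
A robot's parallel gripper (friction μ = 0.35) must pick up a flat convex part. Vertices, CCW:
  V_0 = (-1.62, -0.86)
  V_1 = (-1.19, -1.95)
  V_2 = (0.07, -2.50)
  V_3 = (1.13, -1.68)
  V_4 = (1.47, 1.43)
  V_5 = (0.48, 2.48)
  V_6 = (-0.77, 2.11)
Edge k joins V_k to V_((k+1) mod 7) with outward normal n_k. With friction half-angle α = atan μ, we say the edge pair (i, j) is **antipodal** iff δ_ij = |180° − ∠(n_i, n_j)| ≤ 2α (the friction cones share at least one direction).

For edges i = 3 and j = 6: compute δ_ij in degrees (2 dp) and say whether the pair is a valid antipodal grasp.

α = atan 0.35 = 19.29°;  2α = 38.58°
edge 3: e_3 = (+0.34, +3.11);  n_3 = (+0.9941, -0.1087)
edge 6: e_6 = (-0.85, -2.97);  n_6 = (-0.9614, +0.2751)
∠(n_3, n_6) = 170.27°
δ = |180° − 170.27°| = 9.73°
9.73° ≤ 2α = 38.58°  →  valid

δ = 9.73°, valid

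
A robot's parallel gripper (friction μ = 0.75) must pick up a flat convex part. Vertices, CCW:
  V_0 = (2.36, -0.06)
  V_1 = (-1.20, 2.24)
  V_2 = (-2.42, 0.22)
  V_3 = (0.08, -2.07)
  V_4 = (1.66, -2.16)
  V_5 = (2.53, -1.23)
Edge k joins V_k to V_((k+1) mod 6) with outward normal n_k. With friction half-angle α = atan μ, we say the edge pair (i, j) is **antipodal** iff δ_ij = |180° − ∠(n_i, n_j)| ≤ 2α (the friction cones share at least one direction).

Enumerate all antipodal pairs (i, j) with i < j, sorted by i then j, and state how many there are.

α = atan 0.75 = 36.87°;  2α = 73.74°
n_0 = (+0.5427, +0.8399)
n_1 = (-0.8560, +0.5170)
n_2 = (-0.6755, -0.7374)
n_3 = (-0.0569, -0.9984)
n_4 = (+0.7303, -0.6832)
n_5 = (+0.9896, +0.1438)
  (0,1): δ = 88.27°  ·
  (0,2): δ = 9.62°  ✓
  (0,3): δ = 29.61°  ✓
  (0,4): δ = 79.77°  ·
  (0,5): δ = 131.13°  ·
  (1,2): δ = 101.36°  ·
  (1,3): δ = 62.13°  ✓
  (1,4): δ = 11.96°  ✓
  (1,5): δ = 39.40°  ✓
  (2,3): δ = 140.77°  ·
  (2,4): δ = 90.60°  ·
  (2,5): δ = 39.24°  ✓
  (3,4): δ = 129.83°  ·
  (3,5): δ = 78.47°  ·
  (4,5): δ = 128.64°  ·
antipodal pairs: 6

count = 6; pairs: (0,2), (0,3), (1,3), (1,4), (1,5), (2,5)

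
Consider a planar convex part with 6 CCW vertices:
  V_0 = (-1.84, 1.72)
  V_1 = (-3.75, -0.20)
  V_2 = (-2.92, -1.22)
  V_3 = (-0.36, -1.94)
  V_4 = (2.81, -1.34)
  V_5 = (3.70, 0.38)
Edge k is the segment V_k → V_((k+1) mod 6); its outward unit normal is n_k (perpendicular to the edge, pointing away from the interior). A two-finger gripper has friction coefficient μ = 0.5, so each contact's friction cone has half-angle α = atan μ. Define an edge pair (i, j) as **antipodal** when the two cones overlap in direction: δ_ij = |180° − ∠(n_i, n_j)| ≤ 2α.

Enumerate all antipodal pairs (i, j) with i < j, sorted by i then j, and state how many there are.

count = 5; pairs: (0,3), (0,4), (1,5), (2,5), (3,5)

α = atan 0.5 = 26.57°;  2α = 53.13°
n_0 = (-0.7090, +0.7053)
n_1 = (-0.7756, -0.6312)
n_2 = (-0.2707, -0.9627)
n_3 = (+0.1860, -0.9826)
n_4 = (+0.8881, -0.4596)
n_5 = (+0.2351, +0.9720)
  (0,1): δ = 96.01°  ·
  (0,2): δ = 60.86°  ·
  (0,3): δ = 34.43°  ✓
  (0,4): δ = 17.49°  ✓
  (0,5): δ = 121.25°  ·
  (1,2): δ = 144.84°  ·
  (1,3): δ = 118.42°  ·
  (1,4): δ = 66.50°  ·
  (1,5): δ = 37.27°  ✓
  (2,3): δ = 153.57°  ·
  (2,4): δ = 101.65°  ·
  (2,5): δ = 2.11°  ✓
  (3,4): δ = 128.08°  ·
  (3,5): δ = 24.32°  ✓
  (4,5): δ = 76.24°  ·
antipodal pairs: 5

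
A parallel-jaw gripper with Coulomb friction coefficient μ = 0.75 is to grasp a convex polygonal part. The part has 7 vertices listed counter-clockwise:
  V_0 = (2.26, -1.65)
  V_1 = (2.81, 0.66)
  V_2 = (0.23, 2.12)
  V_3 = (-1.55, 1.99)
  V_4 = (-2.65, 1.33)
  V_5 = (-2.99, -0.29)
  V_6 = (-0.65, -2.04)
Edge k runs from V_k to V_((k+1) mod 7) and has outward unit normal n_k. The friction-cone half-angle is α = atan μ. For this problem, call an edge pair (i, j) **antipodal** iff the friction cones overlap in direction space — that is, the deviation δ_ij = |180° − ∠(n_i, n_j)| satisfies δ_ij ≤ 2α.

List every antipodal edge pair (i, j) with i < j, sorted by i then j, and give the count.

α = atan 0.75 = 36.87°;  2α = 73.74°
n_0 = (+0.9728, -0.2316)
n_1 = (+0.4925, +0.8703)
n_2 = (-0.0728, +0.9973)
n_3 = (-0.5145, +0.8575)
n_4 = (-0.9787, +0.2054)
n_5 = (-0.5989, -0.8008)
n_6 = (+0.1328, -0.9911)
  (0,1): δ = 106.11°  ·
  (0,2): δ = 72.43°  ✓
  (0,3): δ = 45.64°  ✓
  (0,4): δ = 1.54°  ✓
  (0,5): δ = 66.60°  ✓
  (0,6): δ = 111.03°  ·
  (1,2): δ = 146.32°  ·
  (1,3): δ = 119.53°  ·
  (1,4): δ = 72.35°  ✓
  (1,5): δ = 7.29°  ✓
  (1,6): δ = 37.14°  ✓
  (2,3): δ = 153.21°  ·
  (2,4): δ = 106.03°  ·
  (2,5): δ = 40.97°  ✓
  (2,6): δ = 3.46°  ✓
  (3,4): δ = 132.82°  ·
  (3,5): δ = 67.76°  ✓
  (3,6): δ = 23.33°  ✓
  (4,5): δ = 114.94°  ·
  (4,6): δ = 70.51°  ✓
  (5,6): δ = 135.58°  ·
antipodal pairs: 12

count = 12; pairs: (0,2), (0,3), (0,4), (0,5), (1,4), (1,5), (1,6), (2,5), (2,6), (3,5), (3,6), (4,6)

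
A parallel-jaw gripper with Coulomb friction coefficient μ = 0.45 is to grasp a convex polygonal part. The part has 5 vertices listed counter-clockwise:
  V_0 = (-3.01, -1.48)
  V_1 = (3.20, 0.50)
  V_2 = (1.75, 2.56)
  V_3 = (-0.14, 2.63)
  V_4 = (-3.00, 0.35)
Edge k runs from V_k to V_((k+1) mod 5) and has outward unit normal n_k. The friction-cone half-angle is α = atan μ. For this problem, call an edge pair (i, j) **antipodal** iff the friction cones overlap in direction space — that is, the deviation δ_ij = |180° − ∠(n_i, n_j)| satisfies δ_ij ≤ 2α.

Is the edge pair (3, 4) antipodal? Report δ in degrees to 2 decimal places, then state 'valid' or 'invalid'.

δ = 128.88°, invalid

α = atan 0.45 = 24.23°;  2α = 48.46°
edge 3: e_3 = (-2.86, -2.28);  n_3 = (-0.6234, +0.7819)
edge 4: e_4 = (-0.01, -1.83);  n_4 = (-1.0000, +0.0055)
∠(n_3, n_4) = 51.12°
δ = |180° − 51.12°| = 128.88°
128.88° > 2α = 48.46°  →  invalid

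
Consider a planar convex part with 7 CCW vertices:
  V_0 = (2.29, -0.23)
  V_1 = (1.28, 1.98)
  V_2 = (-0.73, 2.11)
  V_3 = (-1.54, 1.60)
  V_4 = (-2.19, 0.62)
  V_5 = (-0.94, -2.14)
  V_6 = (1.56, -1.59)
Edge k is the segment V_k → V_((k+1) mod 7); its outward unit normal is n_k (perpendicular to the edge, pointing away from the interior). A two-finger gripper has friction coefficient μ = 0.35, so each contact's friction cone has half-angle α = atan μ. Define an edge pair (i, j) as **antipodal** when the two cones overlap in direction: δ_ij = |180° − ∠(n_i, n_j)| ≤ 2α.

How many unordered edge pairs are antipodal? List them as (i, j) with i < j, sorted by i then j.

count = 5; pairs: (0,4), (1,5), (2,5), (2,6), (3,6)

α = atan 0.35 = 19.29°;  2α = 38.58°
n_0 = (+0.9095, +0.4157)
n_1 = (+0.0645, +0.9979)
n_2 = (-0.5328, +0.8462)
n_3 = (-0.8334, +0.5527)
n_4 = (-0.9109, -0.4126)
n_5 = (+0.2149, -0.9766)
n_6 = (+0.8811, -0.4729)
  (0,1): δ = 118.26°  ·
  (0,2): δ = 82.37°  ·
  (0,3): δ = 58.12°  ·
  (0,4): δ = 0.20°  ✓
  (0,5): δ = 77.85°  ·
  (0,6): δ = 127.21°  ·
  (1,2): δ = 144.10°  ·
  (1,3): δ = 119.85°  ·
  (1,4): δ = 61.93°  ·
  (1,5): δ = 16.11°  ✓
  (1,6): δ = 65.48°  ·
  (2,3): δ = 155.75°  ·
  (2,4): δ = 97.83°  ·
  (2,5): δ = 19.79°  ✓
  (2,6): δ = 29.58°  ✓
  (3,4): δ = 122.08°  ·
  (3,5): δ = 44.04°  ·
  (3,6): δ = 5.33°  ✓
  (4,5): δ = 101.96°  ·
  (4,6): δ = 52.59°  ·
  (5,6): δ = 130.63°  ·
antipodal pairs: 5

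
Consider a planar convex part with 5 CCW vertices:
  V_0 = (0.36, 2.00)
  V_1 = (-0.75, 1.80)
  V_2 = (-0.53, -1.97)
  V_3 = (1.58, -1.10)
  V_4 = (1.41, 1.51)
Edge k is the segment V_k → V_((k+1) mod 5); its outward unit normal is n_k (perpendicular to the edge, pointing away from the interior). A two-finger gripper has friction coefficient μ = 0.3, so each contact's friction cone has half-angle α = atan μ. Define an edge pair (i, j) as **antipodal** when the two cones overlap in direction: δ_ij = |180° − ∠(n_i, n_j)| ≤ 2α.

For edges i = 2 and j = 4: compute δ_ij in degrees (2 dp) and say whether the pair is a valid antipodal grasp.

δ = 47.42°, invalid

α = atan 0.3 = 16.70°;  2α = 33.40°
edge 2: e_2 = (+2.11, +0.87);  n_2 = (+0.3812, -0.9245)
edge 4: e_4 = (-1.05, +0.49);  n_4 = (+0.4229, +0.9062)
∠(n_2, n_4) = 132.58°
δ = |180° − 132.58°| = 47.42°
47.42° > 2α = 33.40°  →  invalid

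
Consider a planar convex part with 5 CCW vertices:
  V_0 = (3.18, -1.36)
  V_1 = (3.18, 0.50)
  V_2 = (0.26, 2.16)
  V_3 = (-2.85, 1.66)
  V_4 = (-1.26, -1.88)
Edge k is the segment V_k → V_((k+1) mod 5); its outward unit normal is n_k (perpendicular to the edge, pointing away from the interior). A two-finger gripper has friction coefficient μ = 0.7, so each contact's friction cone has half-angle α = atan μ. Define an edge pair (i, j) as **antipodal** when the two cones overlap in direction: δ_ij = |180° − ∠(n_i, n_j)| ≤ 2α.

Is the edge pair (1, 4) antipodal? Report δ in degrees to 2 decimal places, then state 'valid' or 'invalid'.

α = atan 0.7 = 34.99°;  2α = 69.98°
edge 1: e_1 = (-2.92, +1.66);  n_1 = (+0.4942, +0.8693)
edge 4: e_4 = (+4.44, +0.52);  n_4 = (+0.1163, -0.9932)
∠(n_1, n_4) = 143.70°
δ = |180° − 143.70°| = 36.30°
36.30° ≤ 2α = 69.98°  →  valid

δ = 36.30°, valid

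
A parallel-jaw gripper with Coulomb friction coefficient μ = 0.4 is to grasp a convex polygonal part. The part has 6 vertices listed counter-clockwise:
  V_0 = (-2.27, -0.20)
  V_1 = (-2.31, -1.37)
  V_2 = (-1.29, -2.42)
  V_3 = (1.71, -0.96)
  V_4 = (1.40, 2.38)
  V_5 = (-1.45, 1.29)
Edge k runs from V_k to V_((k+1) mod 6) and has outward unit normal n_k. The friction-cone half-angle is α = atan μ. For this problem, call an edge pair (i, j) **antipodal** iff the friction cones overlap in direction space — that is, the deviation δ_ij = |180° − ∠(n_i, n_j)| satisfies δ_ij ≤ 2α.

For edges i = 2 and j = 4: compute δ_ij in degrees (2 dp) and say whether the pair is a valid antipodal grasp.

δ = 5.02°, valid

α = atan 0.4 = 21.80°;  2α = 43.60°
edge 2: e_2 = (+3.00, +1.46);  n_2 = (+0.4376, -0.8992)
edge 4: e_4 = (-2.85, -1.09);  n_4 = (-0.3572, +0.9340)
∠(n_2, n_4) = 174.98°
δ = |180° − 174.98°| = 5.02°
5.02° ≤ 2α = 43.60°  →  valid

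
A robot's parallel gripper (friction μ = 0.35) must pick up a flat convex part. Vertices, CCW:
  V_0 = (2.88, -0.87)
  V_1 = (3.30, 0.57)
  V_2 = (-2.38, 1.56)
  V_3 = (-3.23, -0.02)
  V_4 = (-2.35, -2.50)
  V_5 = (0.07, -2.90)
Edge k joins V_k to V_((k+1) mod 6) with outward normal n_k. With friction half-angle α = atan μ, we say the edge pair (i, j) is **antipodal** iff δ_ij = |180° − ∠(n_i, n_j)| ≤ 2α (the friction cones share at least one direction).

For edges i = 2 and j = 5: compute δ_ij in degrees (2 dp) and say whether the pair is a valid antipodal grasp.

α = atan 0.35 = 19.29°;  2α = 38.58°
edge 2: e_2 = (-0.85, -1.58);  n_2 = (-0.8807, +0.4738)
edge 5: e_5 = (+2.81, +2.03);  n_5 = (+0.5856, -0.8106)
∠(n_2, n_5) = 154.12°
δ = |180° − 154.12°| = 25.88°
25.88° ≤ 2α = 38.58°  →  valid

δ = 25.88°, valid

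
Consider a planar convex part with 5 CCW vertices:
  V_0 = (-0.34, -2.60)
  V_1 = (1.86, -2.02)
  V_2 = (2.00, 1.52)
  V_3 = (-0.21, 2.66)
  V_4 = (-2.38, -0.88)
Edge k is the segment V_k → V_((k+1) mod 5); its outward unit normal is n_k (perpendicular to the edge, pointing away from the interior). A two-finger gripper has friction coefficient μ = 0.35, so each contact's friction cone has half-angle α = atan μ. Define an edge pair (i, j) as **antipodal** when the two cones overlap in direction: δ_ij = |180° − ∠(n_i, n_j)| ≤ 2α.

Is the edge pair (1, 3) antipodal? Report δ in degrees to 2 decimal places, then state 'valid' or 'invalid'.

α = atan 0.35 = 19.29°;  2α = 38.58°
edge 1: e_1 = (+0.14, +3.54);  n_1 = (+0.9992, -0.0395)
edge 3: e_3 = (-2.17, -3.54);  n_3 = (-0.8526, +0.5226)
∠(n_1, n_3) = 150.76°
δ = |180° − 150.76°| = 29.24°
29.24° ≤ 2α = 38.58°  →  valid

δ = 29.24°, valid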